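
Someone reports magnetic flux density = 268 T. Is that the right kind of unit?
Yes

magnetic flux density has SI base units: kg / (A * s^2)
T reduces to the same SI base units, so it is a valid unit for magnetic flux density.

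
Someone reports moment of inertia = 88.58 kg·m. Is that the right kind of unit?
No

moment of inertia has SI base units: kg * m^2
kg·m does NOT reduce to kg * m^2; a valid unit for moment of inertia would be e.g. kg·m².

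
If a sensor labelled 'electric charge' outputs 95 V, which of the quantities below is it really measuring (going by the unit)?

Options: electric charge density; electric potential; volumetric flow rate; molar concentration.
electric potential

electric charge should have units dimensionally equivalent to A * s (e.g. C).
The given unit 'V' reduces to kg * m^2 / (A * s^3). Of the listed options, that is the dimensionality of electric potential.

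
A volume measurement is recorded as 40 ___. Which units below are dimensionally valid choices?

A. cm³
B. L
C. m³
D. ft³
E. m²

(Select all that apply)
A, B, C, D

volume has SI base units: m^3

Checking each option against m^3:
  A. cm³: ✓ matches
  B. L: ✓ matches
  C. m³: ✓ matches
  D. ft³: ✓ matches
  E. m²: ✗ does not match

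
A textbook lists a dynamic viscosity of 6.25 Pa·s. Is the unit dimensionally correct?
Yes

dynamic viscosity has SI base units: kg / (m * s)
Pa·s reduces to the same SI base units, so it is a valid unit for dynamic viscosity.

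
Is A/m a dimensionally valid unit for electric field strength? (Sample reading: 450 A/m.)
No

electric field strength has SI base units: kg * m / (A * s^3)
A/m does NOT reduce to kg * m / (A * s^3); a valid unit for electric field strength would be e.g. V/m.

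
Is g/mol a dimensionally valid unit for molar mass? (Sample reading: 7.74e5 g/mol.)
Yes

molar mass has SI base units: kg / mol
g/mol reduces to the same SI base units, so it is a valid unit for molar mass.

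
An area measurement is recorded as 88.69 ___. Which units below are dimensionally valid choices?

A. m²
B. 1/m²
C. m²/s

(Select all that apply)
A

area has SI base units: m^2

Checking each option against m^2:
  A. m²: ✓ matches
  B. 1/m²: ✗ does not match
  C. m²/s: ✗ does not match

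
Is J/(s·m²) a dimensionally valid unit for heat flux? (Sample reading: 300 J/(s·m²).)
Yes

heat flux has SI base units: kg / s^3
J/(s·m²) reduces to the same SI base units, so it is a valid unit for heat flux.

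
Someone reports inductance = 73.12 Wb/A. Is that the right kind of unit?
Yes

inductance has SI base units: kg * m^2 / (A^2 * s^2)
Wb/A reduces to the same SI base units, so it is a valid unit for inductance.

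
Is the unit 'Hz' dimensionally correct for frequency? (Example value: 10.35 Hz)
Yes

frequency has SI base units: 1 / s
Hz reduces to the same SI base units, so it is a valid unit for frequency.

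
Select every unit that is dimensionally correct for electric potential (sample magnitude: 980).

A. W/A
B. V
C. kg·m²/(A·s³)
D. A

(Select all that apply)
A, B, C

electric potential has SI base units: kg * m^2 / (A * s^3)

Checking each option against kg * m^2 / (A * s^3):
  A. W/A: ✓ matches
  B. V: ✓ matches
  C. kg·m²/(A·s³): ✓ matches
  D. A: ✗ does not match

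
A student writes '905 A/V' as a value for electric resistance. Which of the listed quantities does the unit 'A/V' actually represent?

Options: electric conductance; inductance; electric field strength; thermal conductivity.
electric conductance

electric resistance should have units dimensionally equivalent to kg * m^2 / (A^2 * s^3) (e.g. Ω).
The given unit 'A/V' reduces to A^2 * s^3 / (kg * m^2). Of the listed options, that is the dimensionality of electric conductance.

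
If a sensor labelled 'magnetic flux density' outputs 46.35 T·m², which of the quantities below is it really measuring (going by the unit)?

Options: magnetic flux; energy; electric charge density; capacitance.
magnetic flux

magnetic flux density should have units dimensionally equivalent to kg / (A * s^2) (e.g. T).
The given unit 'T·m²' reduces to kg * m^2 / (A * s^2). Of the listed options, that is the dimensionality of magnetic flux.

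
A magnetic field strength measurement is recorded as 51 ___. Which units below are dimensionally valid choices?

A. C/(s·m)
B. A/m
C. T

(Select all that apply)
A, B

magnetic field strength has SI base units: A / m

Checking each option against A / m:
  A. C/(s·m): ✓ matches
  B. A/m: ✓ matches
  C. T: ✗ does not match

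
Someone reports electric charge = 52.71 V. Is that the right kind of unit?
No

electric charge has SI base units: A * s
V does NOT reduce to A * s; a valid unit for electric charge would be e.g. C.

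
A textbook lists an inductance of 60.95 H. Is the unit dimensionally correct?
Yes

inductance has SI base units: kg * m^2 / (A^2 * s^2)
H reduces to the same SI base units, so it is a valid unit for inductance.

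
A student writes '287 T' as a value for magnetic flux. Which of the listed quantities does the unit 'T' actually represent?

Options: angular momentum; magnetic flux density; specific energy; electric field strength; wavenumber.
magnetic flux density

magnetic flux should have units dimensionally equivalent to kg * m^2 / (A * s^2) (e.g. Wb).
The given unit 'T' reduces to kg / (A * s^2). Of the listed options, that is the dimensionality of magnetic flux density.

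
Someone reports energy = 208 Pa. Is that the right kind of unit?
No

energy has SI base units: kg * m^2 / s^2
Pa does NOT reduce to kg * m^2 / s^2; a valid unit for energy would be e.g. J.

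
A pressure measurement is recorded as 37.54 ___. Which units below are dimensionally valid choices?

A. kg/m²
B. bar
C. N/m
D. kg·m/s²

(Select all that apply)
B

pressure has SI base units: kg / (m * s^2)

Checking each option against kg / (m * s^2):
  A. kg/m²: ✗ does not match
  B. bar: ✓ matches
  C. N/m: ✗ does not match
  D. kg·m/s²: ✗ does not match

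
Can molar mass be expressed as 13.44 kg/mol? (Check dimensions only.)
Yes

molar mass has SI base units: kg / mol
kg/mol reduces to the same SI base units, so it is a valid unit for molar mass.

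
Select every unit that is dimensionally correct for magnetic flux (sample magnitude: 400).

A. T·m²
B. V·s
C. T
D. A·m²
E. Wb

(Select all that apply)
A, B, E

magnetic flux has SI base units: kg * m^2 / (A * s^2)

Checking each option against kg * m^2 / (A * s^2):
  A. T·m²: ✓ matches
  B. V·s: ✓ matches
  C. T: ✗ does not match
  D. A·m²: ✗ does not match
  E. Wb: ✓ matches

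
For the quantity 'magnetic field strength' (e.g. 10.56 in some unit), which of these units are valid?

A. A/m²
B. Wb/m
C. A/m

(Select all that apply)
C

magnetic field strength has SI base units: A / m

Checking each option against A / m:
  A. A/m²: ✗ does not match
  B. Wb/m: ✗ does not match
  C. A/m: ✓ matches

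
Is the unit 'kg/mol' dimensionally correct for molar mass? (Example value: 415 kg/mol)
Yes

molar mass has SI base units: kg / mol
kg/mol reduces to the same SI base units, so it is a valid unit for molar mass.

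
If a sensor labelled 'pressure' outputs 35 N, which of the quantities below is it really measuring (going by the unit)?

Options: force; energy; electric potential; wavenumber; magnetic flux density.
force

pressure should have units dimensionally equivalent to kg / (m * s^2) (e.g. Pa).
The given unit 'N' reduces to kg * m / s^2. Of the listed options, that is the dimensionality of force.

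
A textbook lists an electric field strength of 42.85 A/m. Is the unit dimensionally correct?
No

electric field strength has SI base units: kg * m / (A * s^3)
A/m does NOT reduce to kg * m / (A * s^3); a valid unit for electric field strength would be e.g. V/m.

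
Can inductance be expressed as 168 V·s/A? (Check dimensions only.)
Yes

inductance has SI base units: kg * m^2 / (A^2 * s^2)
V·s/A reduces to the same SI base units, so it is a valid unit for inductance.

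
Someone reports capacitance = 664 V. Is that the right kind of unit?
No

capacitance has SI base units: A^2 * s^4 / (kg * m^2)
V does NOT reduce to A^2 * s^4 / (kg * m^2); a valid unit for capacitance would be e.g. F.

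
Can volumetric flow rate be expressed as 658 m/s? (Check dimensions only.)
No

volumetric flow rate has SI base units: m^3 / s
m/s does NOT reduce to m^3 / s; a valid unit for volumetric flow rate would be e.g. m³/s.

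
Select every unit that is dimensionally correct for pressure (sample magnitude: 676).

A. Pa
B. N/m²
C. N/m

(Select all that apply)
A, B

pressure has SI base units: kg / (m * s^2)

Checking each option against kg / (m * s^2):
  A. Pa: ✓ matches
  B. N/m²: ✓ matches
  C. N/m: ✗ does not match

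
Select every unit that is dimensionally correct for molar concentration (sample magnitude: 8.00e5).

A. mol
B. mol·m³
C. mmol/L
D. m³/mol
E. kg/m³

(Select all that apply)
C

molar concentration has SI base units: mol / m^3

Checking each option against mol / m^3:
  A. mol: ✗ does not match
  B. mol·m³: ✗ does not match
  C. mmol/L: ✓ matches
  D. m³/mol: ✗ does not match
  E. kg/m³: ✗ does not match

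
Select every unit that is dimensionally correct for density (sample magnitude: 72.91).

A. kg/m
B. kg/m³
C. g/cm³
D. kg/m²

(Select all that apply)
B, C

density has SI base units: kg / m^3

Checking each option against kg / m^3:
  A. kg/m: ✗ does not match
  B. kg/m³: ✓ matches
  C. g/cm³: ✓ matches
  D. kg/m²: ✗ does not match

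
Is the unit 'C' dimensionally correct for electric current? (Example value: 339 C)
No

electric current has SI base units: A
C does NOT reduce to A; a valid unit for electric current would be e.g. A.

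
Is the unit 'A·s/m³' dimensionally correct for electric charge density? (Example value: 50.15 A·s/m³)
Yes

electric charge density has SI base units: A * s / m^3
A·s/m³ reduces to the same SI base units, so it is a valid unit for electric charge density.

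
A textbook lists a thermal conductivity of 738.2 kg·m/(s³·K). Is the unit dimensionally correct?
Yes

thermal conductivity has SI base units: kg * m / (s^3 * K)
kg·m/(s³·K) reduces to the same SI base units, so it is a valid unit for thermal conductivity.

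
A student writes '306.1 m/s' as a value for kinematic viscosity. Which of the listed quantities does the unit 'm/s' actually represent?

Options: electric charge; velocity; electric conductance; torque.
velocity

kinematic viscosity should have units dimensionally equivalent to m^2 / s (e.g. m²/s).
The given unit 'm/s' reduces to m / s. Of the listed options, that is the dimensionality of velocity.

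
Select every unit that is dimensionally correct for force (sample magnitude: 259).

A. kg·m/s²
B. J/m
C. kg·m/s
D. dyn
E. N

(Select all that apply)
A, B, D, E

force has SI base units: kg * m / s^2

Checking each option against kg * m / s^2:
  A. kg·m/s²: ✓ matches
  B. J/m: ✓ matches
  C. kg·m/s: ✗ does not match
  D. dyn: ✓ matches
  E. N: ✓ matches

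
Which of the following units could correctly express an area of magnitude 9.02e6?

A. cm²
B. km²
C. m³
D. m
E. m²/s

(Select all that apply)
A, B

area has SI base units: m^2

Checking each option against m^2:
  A. cm²: ✓ matches
  B. km²: ✓ matches
  C. m³: ✗ does not match
  D. m: ✗ does not match
  E. m²/s: ✗ does not match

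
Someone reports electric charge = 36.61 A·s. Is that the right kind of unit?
Yes

electric charge has SI base units: A * s
A·s reduces to the same SI base units, so it is a valid unit for electric charge.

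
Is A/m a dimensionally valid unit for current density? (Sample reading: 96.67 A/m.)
No

current density has SI base units: A / m^2
A/m does NOT reduce to A / m^2; a valid unit for current density would be e.g. A/m².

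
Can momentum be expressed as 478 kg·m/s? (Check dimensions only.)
Yes

momentum has SI base units: kg * m / s
kg·m/s reduces to the same SI base units, so it is a valid unit for momentum.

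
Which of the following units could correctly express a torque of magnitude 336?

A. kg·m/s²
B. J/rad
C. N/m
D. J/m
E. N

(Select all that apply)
B

torque has SI base units: kg * m^2 / s^2

Checking each option against kg * m^2 / s^2:
  A. kg·m/s²: ✗ does not match
  B. J/rad: ✓ matches
  C. N/m: ✗ does not match
  D. J/m: ✗ does not match
  E. N: ✗ does not match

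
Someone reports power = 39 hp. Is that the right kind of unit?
Yes

power has SI base units: kg * m^2 / s^3
hp reduces to the same SI base units, so it is a valid unit for power.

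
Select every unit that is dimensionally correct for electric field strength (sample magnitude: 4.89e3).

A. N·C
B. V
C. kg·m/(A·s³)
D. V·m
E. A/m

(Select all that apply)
C

electric field strength has SI base units: kg * m / (A * s^3)

Checking each option against kg * m / (A * s^3):
  A. N·C: ✗ does not match
  B. V: ✗ does not match
  C. kg·m/(A·s³): ✓ matches
  D. V·m: ✗ does not match
  E. A/m: ✗ does not match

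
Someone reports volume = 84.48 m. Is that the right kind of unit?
No

volume has SI base units: m^3
m does NOT reduce to m^3; a valid unit for volume would be e.g. m³.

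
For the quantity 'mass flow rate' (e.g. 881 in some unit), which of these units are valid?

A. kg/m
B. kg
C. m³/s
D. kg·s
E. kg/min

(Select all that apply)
E

mass flow rate has SI base units: kg / s

Checking each option against kg / s:
  A. kg/m: ✗ does not match
  B. kg: ✗ does not match
  C. m³/s: ✗ does not match
  D. kg·s: ✗ does not match
  E. kg/min: ✓ matches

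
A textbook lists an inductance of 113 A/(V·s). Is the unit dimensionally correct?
No

inductance has SI base units: kg * m^2 / (A^2 * s^2)
A/(V·s) does NOT reduce to kg * m^2 / (A^2 * s^2); a valid unit for inductance would be e.g. H.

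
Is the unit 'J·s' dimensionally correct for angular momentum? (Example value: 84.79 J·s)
Yes

angular momentum has SI base units: kg * m^2 / s
J·s reduces to the same SI base units, so it is a valid unit for angular momentum.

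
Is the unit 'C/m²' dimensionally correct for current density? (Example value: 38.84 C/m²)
No

current density has SI base units: A / m^2
C/m² does NOT reduce to A / m^2; a valid unit for current density would be e.g. A/m².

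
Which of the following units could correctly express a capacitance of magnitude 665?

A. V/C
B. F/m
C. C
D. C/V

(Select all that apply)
D

capacitance has SI base units: A^2 * s^4 / (kg * m^2)

Checking each option against A^2 * s^4 / (kg * m^2):
  A. V/C: ✗ does not match
  B. F/m: ✗ does not match
  C. C: ✗ does not match
  D. C/V: ✓ matches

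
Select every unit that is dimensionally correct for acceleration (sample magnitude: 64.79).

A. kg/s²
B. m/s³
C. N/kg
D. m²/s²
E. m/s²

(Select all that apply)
C, E

acceleration has SI base units: m / s^2

Checking each option against m / s^2:
  A. kg/s²: ✗ does not match
  B. m/s³: ✗ does not match
  C. N/kg: ✓ matches
  D. m²/s²: ✗ does not match
  E. m/s²: ✓ matches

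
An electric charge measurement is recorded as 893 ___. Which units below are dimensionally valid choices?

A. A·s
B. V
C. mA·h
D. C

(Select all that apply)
A, C, D

electric charge has SI base units: A * s

Checking each option against A * s:
  A. A·s: ✓ matches
  B. V: ✗ does not match
  C. mA·h: ✓ matches
  D. C: ✓ matches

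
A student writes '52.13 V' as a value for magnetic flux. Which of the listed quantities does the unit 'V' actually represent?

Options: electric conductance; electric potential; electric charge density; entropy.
electric potential

magnetic flux should have units dimensionally equivalent to kg * m^2 / (A * s^2) (e.g. Wb).
The given unit 'V' reduces to kg * m^2 / (A * s^3). Of the listed options, that is the dimensionality of electric potential.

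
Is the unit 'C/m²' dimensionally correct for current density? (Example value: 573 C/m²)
No

current density has SI base units: A / m^2
C/m² does NOT reduce to A / m^2; a valid unit for current density would be e.g. A/m².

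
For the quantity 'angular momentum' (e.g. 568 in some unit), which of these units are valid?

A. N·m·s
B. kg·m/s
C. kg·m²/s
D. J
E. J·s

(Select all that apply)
A, C, E

angular momentum has SI base units: kg * m^2 / s

Checking each option against kg * m^2 / s:
  A. N·m·s: ✓ matches
  B. kg·m/s: ✗ does not match
  C. kg·m²/s: ✓ matches
  D. J: ✗ does not match
  E. J·s: ✓ matches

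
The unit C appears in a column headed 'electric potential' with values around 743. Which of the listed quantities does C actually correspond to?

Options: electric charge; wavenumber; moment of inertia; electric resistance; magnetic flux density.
electric charge

electric potential should have units dimensionally equivalent to kg * m^2 / (A * s^3) (e.g. V).
The given unit 'C' reduces to A * s. Of the listed options, that is the dimensionality of electric charge.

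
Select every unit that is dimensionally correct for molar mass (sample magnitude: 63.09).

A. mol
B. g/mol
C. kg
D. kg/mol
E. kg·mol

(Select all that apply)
B, D

molar mass has SI base units: kg / mol

Checking each option against kg / mol:
  A. mol: ✗ does not match
  B. g/mol: ✓ matches
  C. kg: ✗ does not match
  D. kg/mol: ✓ matches
  E. kg·mol: ✗ does not match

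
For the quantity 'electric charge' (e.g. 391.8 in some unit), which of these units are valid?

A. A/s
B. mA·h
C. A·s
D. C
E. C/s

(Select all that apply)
B, C, D

electric charge has SI base units: A * s

Checking each option against A * s:
  A. A/s: ✗ does not match
  B. mA·h: ✓ matches
  C. A·s: ✓ matches
  D. C: ✓ matches
  E. C/s: ✗ does not match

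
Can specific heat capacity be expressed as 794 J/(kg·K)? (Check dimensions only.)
Yes

specific heat capacity has SI base units: m^2 / (s^2 * K)
J/(kg·K) reduces to the same SI base units, so it is a valid unit for specific heat capacity.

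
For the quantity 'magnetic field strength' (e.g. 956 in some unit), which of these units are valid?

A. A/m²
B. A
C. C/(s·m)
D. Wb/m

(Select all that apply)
C

magnetic field strength has SI base units: A / m

Checking each option against A / m:
  A. A/m²: ✗ does not match
  B. A: ✗ does not match
  C. C/(s·m): ✓ matches
  D. Wb/m: ✗ does not match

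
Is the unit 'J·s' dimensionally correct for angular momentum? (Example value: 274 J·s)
Yes

angular momentum has SI base units: kg * m^2 / s
J·s reduces to the same SI base units, so it is a valid unit for angular momentum.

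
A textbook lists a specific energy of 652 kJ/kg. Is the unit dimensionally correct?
Yes

specific energy has SI base units: m^2 / s^2
kJ/kg reduces to the same SI base units, so it is a valid unit for specific energy.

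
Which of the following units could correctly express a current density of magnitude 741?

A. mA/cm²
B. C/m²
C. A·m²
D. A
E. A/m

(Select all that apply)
A

current density has SI base units: A / m^2

Checking each option against A / m^2:
  A. mA/cm²: ✓ matches
  B. C/m²: ✗ does not match
  C. A·m²: ✗ does not match
  D. A: ✗ does not match
  E. A/m: ✗ does not match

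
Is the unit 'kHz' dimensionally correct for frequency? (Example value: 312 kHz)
Yes

frequency has SI base units: 1 / s
kHz reduces to the same SI base units, so it is a valid unit for frequency.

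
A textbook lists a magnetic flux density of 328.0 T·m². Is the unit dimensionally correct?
No

magnetic flux density has SI base units: kg / (A * s^2)
T·m² does NOT reduce to kg / (A * s^2); a valid unit for magnetic flux density would be e.g. T.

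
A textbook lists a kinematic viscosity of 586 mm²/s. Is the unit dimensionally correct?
Yes

kinematic viscosity has SI base units: m^2 / s
mm²/s reduces to the same SI base units, so it is a valid unit for kinematic viscosity.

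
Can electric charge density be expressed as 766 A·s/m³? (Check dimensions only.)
Yes

electric charge density has SI base units: A * s / m^3
A·s/m³ reduces to the same SI base units, so it is a valid unit for electric charge density.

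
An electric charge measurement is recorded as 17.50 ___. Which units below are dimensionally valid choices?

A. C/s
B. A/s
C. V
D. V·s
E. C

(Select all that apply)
E

electric charge has SI base units: A * s

Checking each option against A * s:
  A. C/s: ✗ does not match
  B. A/s: ✗ does not match
  C. V: ✗ does not match
  D. V·s: ✗ does not match
  E. C: ✓ matches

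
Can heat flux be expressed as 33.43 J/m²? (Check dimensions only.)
No

heat flux has SI base units: kg / s^3
J/m² does NOT reduce to kg / s^3; a valid unit for heat flux would be e.g. W/m².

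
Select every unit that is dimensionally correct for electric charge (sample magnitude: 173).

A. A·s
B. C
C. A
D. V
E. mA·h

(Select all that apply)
A, B, E

electric charge has SI base units: A * s

Checking each option against A * s:
  A. A·s: ✓ matches
  B. C: ✓ matches
  C. A: ✗ does not match
  D. V: ✗ does not match
  E. mA·h: ✓ matches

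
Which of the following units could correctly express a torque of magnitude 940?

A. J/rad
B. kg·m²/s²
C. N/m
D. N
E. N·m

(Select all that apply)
A, B, E

torque has SI base units: kg * m^2 / s^2

Checking each option against kg * m^2 / s^2:
  A. J/rad: ✓ matches
  B. kg·m²/s²: ✓ matches
  C. N/m: ✗ does not match
  D. N: ✗ does not match
  E. N·m: ✓ matches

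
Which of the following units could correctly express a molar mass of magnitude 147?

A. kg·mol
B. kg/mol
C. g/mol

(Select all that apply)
B, C

molar mass has SI base units: kg / mol

Checking each option against kg / mol:
  A. kg·mol: ✗ does not match
  B. kg/mol: ✓ matches
  C. g/mol: ✓ matches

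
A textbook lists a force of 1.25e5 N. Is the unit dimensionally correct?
Yes

force has SI base units: kg * m / s^2
N reduces to the same SI base units, so it is a valid unit for force.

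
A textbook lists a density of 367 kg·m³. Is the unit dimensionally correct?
No

density has SI base units: kg / m^3
kg·m³ does NOT reduce to kg / m^3; a valid unit for density would be e.g. kg/m³.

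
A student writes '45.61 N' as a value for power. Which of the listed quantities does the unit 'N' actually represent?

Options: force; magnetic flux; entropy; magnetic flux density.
force

power should have units dimensionally equivalent to kg * m^2 / s^3 (e.g. W).
The given unit 'N' reduces to kg * m / s^2. Of the listed options, that is the dimensionality of force.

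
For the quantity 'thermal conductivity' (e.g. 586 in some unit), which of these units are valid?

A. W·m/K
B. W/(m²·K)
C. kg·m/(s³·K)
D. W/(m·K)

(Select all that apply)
C, D

thermal conductivity has SI base units: kg * m / (s^3 * K)

Checking each option against kg * m / (s^3 * K):
  A. W·m/K: ✗ does not match
  B. W/(m²·K): ✗ does not match
  C. kg·m/(s³·K): ✓ matches
  D. W/(m·K): ✓ matches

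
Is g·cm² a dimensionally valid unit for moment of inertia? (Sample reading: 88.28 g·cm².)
Yes

moment of inertia has SI base units: kg * m^2
g·cm² reduces to the same SI base units, so it is a valid unit for moment of inertia.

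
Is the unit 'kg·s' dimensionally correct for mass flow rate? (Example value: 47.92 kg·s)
No

mass flow rate has SI base units: kg / s
kg·s does NOT reduce to kg / s; a valid unit for mass flow rate would be e.g. kg/s.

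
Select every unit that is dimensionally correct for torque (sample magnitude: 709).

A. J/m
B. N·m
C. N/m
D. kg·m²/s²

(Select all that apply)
B, D

torque has SI base units: kg * m^2 / s^2

Checking each option against kg * m^2 / s^2:
  A. J/m: ✗ does not match
  B. N·m: ✓ matches
  C. N/m: ✗ does not match
  D. kg·m²/s²: ✓ matches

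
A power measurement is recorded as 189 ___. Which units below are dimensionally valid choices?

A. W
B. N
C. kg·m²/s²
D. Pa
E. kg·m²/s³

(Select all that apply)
A, E

power has SI base units: kg * m^2 / s^3

Checking each option against kg * m^2 / s^3:
  A. W: ✓ matches
  B. N: ✗ does not match
  C. kg·m²/s²: ✗ does not match
  D. Pa: ✗ does not match
  E. kg·m²/s³: ✓ matches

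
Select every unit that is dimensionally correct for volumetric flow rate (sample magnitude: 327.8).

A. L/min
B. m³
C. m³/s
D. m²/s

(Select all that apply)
A, C

volumetric flow rate has SI base units: m^3 / s

Checking each option against m^3 / s:
  A. L/min: ✓ matches
  B. m³: ✗ does not match
  C. m³/s: ✓ matches
  D. m²/s: ✗ does not match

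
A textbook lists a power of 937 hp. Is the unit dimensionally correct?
Yes

power has SI base units: kg * m^2 / s^3
hp reduces to the same SI base units, so it is a valid unit for power.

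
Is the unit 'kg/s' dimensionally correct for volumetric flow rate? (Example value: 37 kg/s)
No

volumetric flow rate has SI base units: m^3 / s
kg/s does NOT reduce to m^3 / s; a valid unit for volumetric flow rate would be e.g. m³/s.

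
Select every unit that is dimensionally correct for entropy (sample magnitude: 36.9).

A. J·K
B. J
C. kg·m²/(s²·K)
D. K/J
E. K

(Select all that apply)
C

entropy has SI base units: kg * m^2 / (s^2 * K)

Checking each option against kg * m^2 / (s^2 * K):
  A. J·K: ✗ does not match
  B. J: ✗ does not match
  C. kg·m²/(s²·K): ✓ matches
  D. K/J: ✗ does not match
  E. K: ✗ does not match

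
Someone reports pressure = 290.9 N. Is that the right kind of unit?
No

pressure has SI base units: kg / (m * s^2)
N does NOT reduce to kg / (m * s^2); a valid unit for pressure would be e.g. Pa.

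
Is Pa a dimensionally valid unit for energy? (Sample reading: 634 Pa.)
No

energy has SI base units: kg * m^2 / s^2
Pa does NOT reduce to kg * m^2 / s^2; a valid unit for energy would be e.g. J.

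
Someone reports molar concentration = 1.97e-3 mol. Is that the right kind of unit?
No

molar concentration has SI base units: mol / m^3
mol does NOT reduce to mol / m^3; a valid unit for molar concentration would be e.g. mol/m³.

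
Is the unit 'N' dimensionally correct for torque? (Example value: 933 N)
No

torque has SI base units: kg * m^2 / s^2
N does NOT reduce to kg * m^2 / s^2; a valid unit for torque would be e.g. N·m.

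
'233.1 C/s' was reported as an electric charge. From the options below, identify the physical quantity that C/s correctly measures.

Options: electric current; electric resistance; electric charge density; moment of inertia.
electric current

electric charge should have units dimensionally equivalent to A * s (e.g. C).
The given unit 'C/s' reduces to A. Of the listed options, that is the dimensionality of electric current.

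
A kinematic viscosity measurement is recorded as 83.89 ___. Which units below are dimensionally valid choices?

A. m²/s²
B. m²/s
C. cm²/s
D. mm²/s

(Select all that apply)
B, C, D

kinematic viscosity has SI base units: m^2 / s

Checking each option against m^2 / s:
  A. m²/s²: ✗ does not match
  B. m²/s: ✓ matches
  C. cm²/s: ✓ matches
  D. mm²/s: ✓ matches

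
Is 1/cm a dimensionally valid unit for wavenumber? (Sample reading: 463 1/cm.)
Yes

wavenumber has SI base units: 1 / m
1/cm reduces to the same SI base units, so it is a valid unit for wavenumber.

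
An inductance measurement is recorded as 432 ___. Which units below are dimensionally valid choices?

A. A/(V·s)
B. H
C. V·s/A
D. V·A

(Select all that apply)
B, C

inductance has SI base units: kg * m^2 / (A^2 * s^2)

Checking each option against kg * m^2 / (A^2 * s^2):
  A. A/(V·s): ✗ does not match
  B. H: ✓ matches
  C. V·s/A: ✓ matches
  D. V·A: ✗ does not match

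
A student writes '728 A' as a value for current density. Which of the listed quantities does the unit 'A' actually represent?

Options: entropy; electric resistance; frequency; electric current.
electric current

current density should have units dimensionally equivalent to A / m^2 (e.g. A/m²).
The given unit 'A' reduces to A. Of the listed options, that is the dimensionality of electric current.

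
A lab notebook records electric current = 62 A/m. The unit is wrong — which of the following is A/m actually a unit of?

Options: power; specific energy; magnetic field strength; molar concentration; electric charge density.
magnetic field strength

electric current should have units dimensionally equivalent to A (e.g. A).
The given unit 'A/m' reduces to A / m. Of the listed options, that is the dimensionality of magnetic field strength.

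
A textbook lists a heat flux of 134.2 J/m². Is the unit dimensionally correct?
No

heat flux has SI base units: kg / s^3
J/m² does NOT reduce to kg / s^3; a valid unit for heat flux would be e.g. W/m².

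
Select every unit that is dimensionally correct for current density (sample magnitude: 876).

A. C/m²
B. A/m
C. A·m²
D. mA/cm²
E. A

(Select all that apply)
D

current density has SI base units: A / m^2

Checking each option against A / m^2:
  A. C/m²: ✗ does not match
  B. A/m: ✗ does not match
  C. A·m²: ✗ does not match
  D. mA/cm²: ✓ matches
  E. A: ✗ does not match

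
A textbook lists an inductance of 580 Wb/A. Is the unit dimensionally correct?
Yes

inductance has SI base units: kg * m^2 / (A^2 * s^2)
Wb/A reduces to the same SI base units, so it is a valid unit for inductance.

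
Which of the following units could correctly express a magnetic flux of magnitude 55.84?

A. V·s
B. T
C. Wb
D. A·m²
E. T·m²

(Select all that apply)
A, C, E

magnetic flux has SI base units: kg * m^2 / (A * s^2)

Checking each option against kg * m^2 / (A * s^2):
  A. V·s: ✓ matches
  B. T: ✗ does not match
  C. Wb: ✓ matches
  D. A·m²: ✗ does not match
  E. T·m²: ✓ matches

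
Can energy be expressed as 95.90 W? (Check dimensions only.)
No

energy has SI base units: kg * m^2 / s^2
W does NOT reduce to kg * m^2 / s^2; a valid unit for energy would be e.g. J.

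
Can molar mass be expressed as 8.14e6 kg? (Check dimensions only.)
No

molar mass has SI base units: kg / mol
kg does NOT reduce to kg / mol; a valid unit for molar mass would be e.g. kg/mol.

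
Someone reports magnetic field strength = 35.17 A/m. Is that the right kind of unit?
Yes

magnetic field strength has SI base units: A / m
A/m reduces to the same SI base units, so it is a valid unit for magnetic field strength.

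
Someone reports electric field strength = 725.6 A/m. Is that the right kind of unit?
No

electric field strength has SI base units: kg * m / (A * s^3)
A/m does NOT reduce to kg * m / (A * s^3); a valid unit for electric field strength would be e.g. V/m.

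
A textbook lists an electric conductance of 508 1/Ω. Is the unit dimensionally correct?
Yes

electric conductance has SI base units: A^2 * s^3 / (kg * m^2)
1/Ω reduces to the same SI base units, so it is a valid unit for electric conductance.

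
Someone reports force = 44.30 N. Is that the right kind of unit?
Yes

force has SI base units: kg * m / s^2
N reduces to the same SI base units, so it is a valid unit for force.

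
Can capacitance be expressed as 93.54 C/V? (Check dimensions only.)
Yes

capacitance has SI base units: A^2 * s^4 / (kg * m^2)
C/V reduces to the same SI base units, so it is a valid unit for capacitance.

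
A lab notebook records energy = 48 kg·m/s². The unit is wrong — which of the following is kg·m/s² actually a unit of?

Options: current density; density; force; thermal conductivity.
force

energy should have units dimensionally equivalent to kg * m^2 / s^2 (e.g. J).
The given unit 'kg·m/s²' reduces to kg * m / s^2. Of the listed options, that is the dimensionality of force.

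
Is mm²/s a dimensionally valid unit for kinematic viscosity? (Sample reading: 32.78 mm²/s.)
Yes

kinematic viscosity has SI base units: m^2 / s
mm²/s reduces to the same SI base units, so it is a valid unit for kinematic viscosity.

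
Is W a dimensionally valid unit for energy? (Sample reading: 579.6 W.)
No

energy has SI base units: kg * m^2 / s^2
W does NOT reduce to kg * m^2 / s^2; a valid unit for energy would be e.g. J.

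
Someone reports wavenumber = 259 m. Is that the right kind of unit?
No

wavenumber has SI base units: 1 / m
m does NOT reduce to 1 / m; a valid unit for wavenumber would be e.g. 1/m.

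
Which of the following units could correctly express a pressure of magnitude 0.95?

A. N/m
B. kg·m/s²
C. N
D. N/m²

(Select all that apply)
D

pressure has SI base units: kg / (m * s^2)

Checking each option against kg / (m * s^2):
  A. N/m: ✗ does not match
  B. kg·m/s²: ✗ does not match
  C. N: ✗ does not match
  D. N/m²: ✓ matches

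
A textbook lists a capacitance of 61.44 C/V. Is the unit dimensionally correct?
Yes

capacitance has SI base units: A^2 * s^4 / (kg * m^2)
C/V reduces to the same SI base units, so it is a valid unit for capacitance.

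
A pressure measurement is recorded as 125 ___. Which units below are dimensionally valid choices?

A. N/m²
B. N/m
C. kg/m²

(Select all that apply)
A

pressure has SI base units: kg / (m * s^2)

Checking each option against kg / (m * s^2):
  A. N/m²: ✓ matches
  B. N/m: ✗ does not match
  C. kg/m²: ✗ does not match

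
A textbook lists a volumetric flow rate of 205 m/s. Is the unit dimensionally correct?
No

volumetric flow rate has SI base units: m^3 / s
m/s does NOT reduce to m^3 / s; a valid unit for volumetric flow rate would be e.g. m³/s.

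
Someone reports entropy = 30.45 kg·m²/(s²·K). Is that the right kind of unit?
Yes

entropy has SI base units: kg * m^2 / (s^2 * K)
kg·m²/(s²·K) reduces to the same SI base units, so it is a valid unit for entropy.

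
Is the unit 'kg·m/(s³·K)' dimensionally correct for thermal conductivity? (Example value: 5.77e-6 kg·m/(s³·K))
Yes

thermal conductivity has SI base units: kg * m / (s^3 * K)
kg·m/(s³·K) reduces to the same SI base units, so it is a valid unit for thermal conductivity.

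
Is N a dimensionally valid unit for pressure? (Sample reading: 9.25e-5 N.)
No

pressure has SI base units: kg / (m * s^2)
N does NOT reduce to kg / (m * s^2); a valid unit for pressure would be e.g. Pa.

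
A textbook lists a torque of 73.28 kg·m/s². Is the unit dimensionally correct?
No

torque has SI base units: kg * m^2 / s^2
kg·m/s² does NOT reduce to kg * m^2 / s^2; a valid unit for torque would be e.g. N·m.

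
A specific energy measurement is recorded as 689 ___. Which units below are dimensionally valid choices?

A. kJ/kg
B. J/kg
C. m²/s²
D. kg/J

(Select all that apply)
A, B, C

specific energy has SI base units: m^2 / s^2

Checking each option against m^2 / s^2:
  A. kJ/kg: ✓ matches
  B. J/kg: ✓ matches
  C. m²/s²: ✓ matches
  D. kg/J: ✗ does not match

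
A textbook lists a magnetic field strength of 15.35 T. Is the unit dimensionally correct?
No

magnetic field strength has SI base units: A / m
T does NOT reduce to A / m; a valid unit for magnetic field strength would be e.g. A/m.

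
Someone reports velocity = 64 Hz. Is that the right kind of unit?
No

velocity has SI base units: m / s
Hz does NOT reduce to m / s; a valid unit for velocity would be e.g. m/s.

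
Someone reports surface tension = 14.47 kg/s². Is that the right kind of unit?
Yes

surface tension has SI base units: kg / s^2
kg/s² reduces to the same SI base units, so it is a valid unit for surface tension.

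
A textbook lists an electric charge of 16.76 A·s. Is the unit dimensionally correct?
Yes

electric charge has SI base units: A * s
A·s reduces to the same SI base units, so it is a valid unit for electric charge.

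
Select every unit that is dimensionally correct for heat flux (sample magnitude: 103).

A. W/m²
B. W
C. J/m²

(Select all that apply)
A

heat flux has SI base units: kg / s^3

Checking each option against kg / s^3:
  A. W/m²: ✓ matches
  B. W: ✗ does not match
  C. J/m²: ✗ does not match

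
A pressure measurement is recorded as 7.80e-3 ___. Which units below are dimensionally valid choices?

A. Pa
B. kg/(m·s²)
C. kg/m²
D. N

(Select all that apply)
A, B

pressure has SI base units: kg / (m * s^2)

Checking each option against kg / (m * s^2):
  A. Pa: ✓ matches
  B. kg/(m·s²): ✓ matches
  C. kg/m²: ✗ does not match
  D. N: ✗ does not match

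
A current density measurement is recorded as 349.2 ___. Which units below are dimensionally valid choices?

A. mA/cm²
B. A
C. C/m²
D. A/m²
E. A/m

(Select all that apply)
A, D

current density has SI base units: A / m^2

Checking each option against A / m^2:
  A. mA/cm²: ✓ matches
  B. A: ✗ does not match
  C. C/m²: ✗ does not match
  D. A/m²: ✓ matches
  E. A/m: ✗ does not match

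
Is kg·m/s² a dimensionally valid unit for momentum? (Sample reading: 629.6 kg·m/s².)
No

momentum has SI base units: kg * m / s
kg·m/s² does NOT reduce to kg * m / s; a valid unit for momentum would be e.g. kg·m/s.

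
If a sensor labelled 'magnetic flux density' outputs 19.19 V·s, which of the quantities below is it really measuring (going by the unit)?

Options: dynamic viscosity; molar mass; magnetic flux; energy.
magnetic flux

magnetic flux density should have units dimensionally equivalent to kg / (A * s^2) (e.g. T).
The given unit 'V·s' reduces to kg * m^2 / (A * s^2). Of the listed options, that is the dimensionality of magnetic flux.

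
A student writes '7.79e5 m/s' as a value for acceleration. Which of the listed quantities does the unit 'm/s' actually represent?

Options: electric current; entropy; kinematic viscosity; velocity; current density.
velocity

acceleration should have units dimensionally equivalent to m / s^2 (e.g. m/s²).
The given unit 'm/s' reduces to m / s. Of the listed options, that is the dimensionality of velocity.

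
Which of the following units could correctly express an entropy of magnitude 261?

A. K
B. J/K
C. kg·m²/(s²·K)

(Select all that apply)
B, C

entropy has SI base units: kg * m^2 / (s^2 * K)

Checking each option against kg * m^2 / (s^2 * K):
  A. K: ✗ does not match
  B. J/K: ✓ matches
  C. kg·m²/(s²·K): ✓ matches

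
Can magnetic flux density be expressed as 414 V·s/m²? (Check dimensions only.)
Yes

magnetic flux density has SI base units: kg / (A * s^2)
V·s/m² reduces to the same SI base units, so it is a valid unit for magnetic flux density.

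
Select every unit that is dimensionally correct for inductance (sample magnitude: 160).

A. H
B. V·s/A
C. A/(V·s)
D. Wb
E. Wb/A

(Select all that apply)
A, B, E

inductance has SI base units: kg * m^2 / (A^2 * s^2)

Checking each option against kg * m^2 / (A^2 * s^2):
  A. H: ✓ matches
  B. V·s/A: ✓ matches
  C. A/(V·s): ✗ does not match
  D. Wb: ✗ does not match
  E. Wb/A: ✓ matches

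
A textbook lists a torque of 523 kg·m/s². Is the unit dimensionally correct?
No

torque has SI base units: kg * m^2 / s^2
kg·m/s² does NOT reduce to kg * m^2 / s^2; a valid unit for torque would be e.g. N·m.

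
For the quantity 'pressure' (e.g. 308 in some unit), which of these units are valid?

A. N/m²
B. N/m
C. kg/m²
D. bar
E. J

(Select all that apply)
A, D

pressure has SI base units: kg / (m * s^2)

Checking each option against kg / (m * s^2):
  A. N/m²: ✓ matches
  B. N/m: ✗ does not match
  C. kg/m²: ✗ does not match
  D. bar: ✓ matches
  E. J: ✗ does not match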